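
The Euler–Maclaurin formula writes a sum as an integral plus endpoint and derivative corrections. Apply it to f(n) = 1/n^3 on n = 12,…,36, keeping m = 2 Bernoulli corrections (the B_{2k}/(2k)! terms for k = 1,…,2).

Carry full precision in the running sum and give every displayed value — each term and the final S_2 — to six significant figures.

∫_12^36 1/x^3 dx evaluates to 0.00308642.
Boundary: ½(f(12) + f(36)) = ½(0.000578704 + 2.14335e-05) = 0.000300069.
Integral + boundary = 0.00338649.
Correction k=1: B_{2}/2! · (f^{(1)}(36) − f^{(1)}(12)) = 1/12 · (-1.78612e-06 − (-0.000144676)) = 1.19075e-05.
Running total after k=1: 0.00339840.
Correction k=2: B_{4}/4! · (f^{(3)}(36) − f^{(3)}(12)) = −1/720 · (-2.75636e-08 − (-2.00939e-05)) = -2.78699e-08.

S_2 ≈ 0.00339837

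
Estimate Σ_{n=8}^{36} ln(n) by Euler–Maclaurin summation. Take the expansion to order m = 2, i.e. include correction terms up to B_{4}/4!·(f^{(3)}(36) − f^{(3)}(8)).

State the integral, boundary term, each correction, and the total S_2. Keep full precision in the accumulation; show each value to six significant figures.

Integral: ∫_8^36 ln(x) dx = 84.3711.
Endpoint term: (f(8) + f(36))/2 = (2.07944 + 3.58352)/2 = 2.83148.
Integral + boundary = 87.2026.
Correction k=1: B_{2}/2! · (f^{(1)}(36) − f^{(1)}(8)) = 1/12 · (0.0277778 − 0.125000) = -0.00810185.
Partial sum through k=1: 87.1945.
Correction k=2: B_{4}/4! · (f^{(3)}(36) − f^{(3)}(8)) = −1/720 · (4.28669e-05 − 0.00390625) = 5.36581e-06.

S_2 ≈ 87.1945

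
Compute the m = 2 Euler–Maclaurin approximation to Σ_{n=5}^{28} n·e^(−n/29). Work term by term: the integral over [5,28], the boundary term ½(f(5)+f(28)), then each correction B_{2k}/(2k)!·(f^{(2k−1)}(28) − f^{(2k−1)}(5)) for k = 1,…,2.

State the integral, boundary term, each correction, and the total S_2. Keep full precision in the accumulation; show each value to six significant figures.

∫_5^28 x·e^(−x/29) dx evaluates to 200.408.
½[f(5) + f(28)] = ½[4.20815 + 10.6620] = 7.43508.
So far: 207.844.
Correction k=1: B_{2}/2! · (f^{(1)}(28) − f^{(1)}(5)) = 1/12 · (0.0131306 − 0.696522) = -0.0569493.
Running total after k=1: 207.787.
Correction k=2: B_{4}/4! · (f^{(3)}(28) − f^{(3)}(5)) = −1/720 · (0.000921169 − 0.00282971) = 2.65075e-06.

S_2 ≈ 207.787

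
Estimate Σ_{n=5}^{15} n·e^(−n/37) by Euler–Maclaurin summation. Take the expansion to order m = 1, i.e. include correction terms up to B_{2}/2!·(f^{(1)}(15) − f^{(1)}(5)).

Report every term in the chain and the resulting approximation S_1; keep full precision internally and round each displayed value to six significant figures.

S_1 ≈ 81.9822

Integral: ∫_5^15 x·e^(−x/37) dx = 74.8278.
Boundary: ½(f(5) + f(15)) = ½(4.36799 + 10.0006) = 7.18429.
So far: 82.0121.
k=1: B_{2}/(2)! × [f^{(1)}(15) − f^{(1)}(5)] = 1/12 × (0.396420 − 0.755544) = -0.0299270.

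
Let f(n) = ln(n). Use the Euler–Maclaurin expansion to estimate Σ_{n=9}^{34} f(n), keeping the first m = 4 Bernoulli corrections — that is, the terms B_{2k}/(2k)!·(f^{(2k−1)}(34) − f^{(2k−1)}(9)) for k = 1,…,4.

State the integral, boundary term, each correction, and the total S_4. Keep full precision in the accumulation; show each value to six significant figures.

S_4 ≈ 77.9762

∫_9^34 ln(x) dx evaluates to 75.1212.
½[f(9) + f(34)] = ½[2.19722 + 3.52636] = 2.86179.
Running total after boundary: 77.9830.
k=1: B_{2}/(2)! × [f^{(1)}(34) − f^{(1)}(9)] = 1/12 × (0.0294118 − 0.111111) = -0.00680828.
Running total after k=1: 77.9762.
k=2: B_{4}/(4)! × [f^{(3)}(34) − f^{(3)}(9)] = −1/720 × (5.08854e-05 − 0.00274348) = 3.73972e-06.
Running total after k=2: 77.9762.
k=3: B_{6}/(6)! × [f^{(5)}(34) − f^{(5)}(9)] = 1/30240 × (5.28222e-07 − 0.000406442) = -1.34231e-08.
Running total after k=3: 77.9762.
k=4: B_{8}/(8)! × [f^{(7)}(34) − f^{(7)}(9)] = −1/1209600 × (1.37082e-08 − 0.000150534) = 1.24438e-10.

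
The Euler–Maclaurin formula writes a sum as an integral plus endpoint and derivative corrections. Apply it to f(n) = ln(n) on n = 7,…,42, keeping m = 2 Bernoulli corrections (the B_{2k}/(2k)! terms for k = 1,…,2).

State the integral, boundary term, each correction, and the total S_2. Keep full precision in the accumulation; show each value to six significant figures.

The integral term ∫_7^42 ln(x) dx = 108.361.
Endpoint term: (f(7) + f(42))/2 = (1.94591 + 3.73767)/2 = 2.84179.
Integral + boundary = 111.203.
Correction k=1: B_{2}/2! · (f^{(1)}(42) − f^{(1)}(7)) = 1/12 · (0.0238095 − 0.142857) = -0.00992063.
After k=1: 111.193.
Correction k=2: B_{4}/4! · (f^{(3)}(42) − f^{(3)}(7)) = −1/720 · (2.69949e-05 − 0.00583090) = 8.06098e-06.

S_2 ≈ 111.193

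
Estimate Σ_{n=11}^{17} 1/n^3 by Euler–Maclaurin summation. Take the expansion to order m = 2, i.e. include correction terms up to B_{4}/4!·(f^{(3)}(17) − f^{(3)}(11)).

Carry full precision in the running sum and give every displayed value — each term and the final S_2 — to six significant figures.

The integral term ∫_11^17 1/x^3 dx = 0.00240213.
Endpoint term: (f(11) + f(17))/2 = (0.000751315 + 0.000203542)/2 = 0.000477428.
Integral + boundary = 0.00287956.
Correction k=1: B_{2}/2! · (f^{(1)}(17) − f^{(1)}(11)) = 1/12 · (-3.59191e-05 − (-0.000204904)) = 1.40821e-05.
After k=1: 0.00289364.
Correction k=2: B_{4}/4! · (f^{(3)}(17) − f^{(3)}(11)) = −1/720 · (-2.48575e-06 − (-3.38684e-05)) = -4.35871e-08.

S_2 ≈ 0.00289359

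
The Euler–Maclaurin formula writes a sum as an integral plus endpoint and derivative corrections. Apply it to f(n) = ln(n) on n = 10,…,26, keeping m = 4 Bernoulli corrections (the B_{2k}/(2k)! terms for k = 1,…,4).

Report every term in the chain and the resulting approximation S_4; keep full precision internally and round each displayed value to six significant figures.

S_4 ≈ 48.4599

Integral: ∫_10^26 ln(x) dx = 45.6847.
Boundary: ½(f(10) + f(26)) = ½(2.30259 + 3.25810) = 2.78034.
Integral + boundary = 48.4650.
Correction k=1: B_{2}/2! · (f^{(1)}(26) − f^{(1)}(10)) = 1/12 · (0.0384615 − 0.100000) = -0.00512821.
Partial sum through k=1: 48.4599.
Correction k=2: B_{4}/4! · (f^{(3)}(26) − f^{(3)}(10)) = −1/720 · (0.000113792 − 0.00200000) = 2.61973e-06.
Partial sum through k=2: 48.4599.
Correction k=3: B_{6}/6! · (f^{(5)}(26) − f^{(5)}(10)) = 1/30240 · (2.01997e-06 − 0.000240000) = -7.86971e-09.
Partial sum through k=3: 48.4599.
Correction k=4: B_{8}/8! · (f^{(7)}(26) − f^{(7)}(10)) = −1/1209600 · (8.96436e-08 − 7.20000e-05) = 5.94497e-11.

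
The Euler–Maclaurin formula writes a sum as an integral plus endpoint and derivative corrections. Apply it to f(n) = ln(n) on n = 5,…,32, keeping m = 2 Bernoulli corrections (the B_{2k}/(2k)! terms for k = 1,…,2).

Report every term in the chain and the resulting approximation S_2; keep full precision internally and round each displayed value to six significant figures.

S_2 ≈ 78.3799

Integral: ∫_5^32 ln(x) dx = 75.8564.
Endpoint term: (f(5) + f(32))/2 = (1.60944 + 3.46574)/2 = 2.53759.
Integral + boundary = 78.3939.
Correction k=1: B_{2}/2! · (f^{(1)}(32) − f^{(1)}(5)) = 1/12 · (0.0312500 − 0.200000) = -0.0140625.
After k=1: 78.3799.
Correction k=2: B_{4}/4! · (f^{(3)}(32) − f^{(3)}(5)) = −1/720 · (6.10352e-05 − 0.0160000) = 2.21375e-05.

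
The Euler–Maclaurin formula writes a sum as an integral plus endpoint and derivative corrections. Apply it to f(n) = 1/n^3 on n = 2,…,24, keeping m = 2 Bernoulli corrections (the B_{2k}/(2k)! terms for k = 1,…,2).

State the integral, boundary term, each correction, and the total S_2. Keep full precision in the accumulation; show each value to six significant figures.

S_2 ≈ 0.200990

The integral term ∫_2^24 1/x^3 dx = 0.124132.
Boundary: ½(f(2) + f(24)) = ½(0.125000 + 7.23380e-05) = 0.0625362.
Running total after boundary: 0.186668.
Correction k=1: B_{2}/2! · (f^{(1)}(24) − f^{(1)}(2)) = 1/12 · (-9.04225e-06 − (-0.187500)) = 0.0156242.
After k=1: 0.202292.
Correction k=2: B_{4}/4! · (f^{(3)}(24) − f^{(3)}(2)) = −1/720 · (-3.13967e-07 − (-0.937500)) = -0.00130208.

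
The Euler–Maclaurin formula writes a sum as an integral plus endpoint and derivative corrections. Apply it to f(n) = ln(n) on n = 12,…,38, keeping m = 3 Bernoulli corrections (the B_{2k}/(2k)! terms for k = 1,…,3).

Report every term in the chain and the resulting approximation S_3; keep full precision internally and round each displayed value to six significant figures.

S_3 ≈ 85.4659

∫_12^38 ln(x) dx evaluates to 82.4094.
½[f(12) + f(38)] = ½[2.48491 + 3.63759] = 3.06125.
Integral + boundary = 85.4706.
Correction k=1: B_{2}/2! · (f^{(1)}(38) − f^{(1)}(12)) = 1/12 · (0.0263158 − 0.0833333) = -0.00475146.
Running total after k=1: 85.4659.
Correction k=2: B_{4}/4! · (f^{(3)}(38) − f^{(3)}(12)) = −1/720 · (3.64485e-05 − 0.00115741) = 1.55689e-06.
Running total after k=2: 85.4659.
Correction k=3: B_{6}/6! · (f^{(5)}(38) − f^{(5)}(12)) = 1/30240 · (3.02896e-07 − 9.64506e-05) = -3.17949e-09.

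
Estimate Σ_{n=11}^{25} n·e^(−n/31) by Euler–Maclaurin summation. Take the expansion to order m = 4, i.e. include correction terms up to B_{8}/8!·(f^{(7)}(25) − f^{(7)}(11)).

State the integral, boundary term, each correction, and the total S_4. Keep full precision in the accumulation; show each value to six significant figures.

The integral term ∫_11^25 x·e^(−x/31) dx = 138.056.
Endpoint term: (f(11) + f(25))/2 = (7.71415 + 11.1610)/2 = 9.43757.
Integral + boundary = 147.494.
k=1: B_{2}/(2)! × [f^{(1)}(25) − f^{(1)}(11)] = 1/12 × (0.0864076 − 0.452443) = -0.0305029.
Partial sum through k=1: 147.463.
k=2: B_{4}/(4)! × [f^{(3)}(25) − f^{(3)}(11)] = −1/720 × (0.00101903 − 0.00193030) = 1.26565e-06.
Partial sum through k=2: 147.463.
k=3: B_{6}/(6)! × [f^{(5)}(25) − f^{(5)}(11)] = 1/30240 × (2.02720e-06 − 3.52736e-06) = -4.96083e-11.
Partial sum through k=3: 147.463.
k=4: B_{8}/(8)! × [f^{(7)}(25) − f^{(7)}(11)] = −1/1209600 × (3.11553e-09 − 5.25087e-09) = 1.76532e-15.

S_4 ≈ 147.463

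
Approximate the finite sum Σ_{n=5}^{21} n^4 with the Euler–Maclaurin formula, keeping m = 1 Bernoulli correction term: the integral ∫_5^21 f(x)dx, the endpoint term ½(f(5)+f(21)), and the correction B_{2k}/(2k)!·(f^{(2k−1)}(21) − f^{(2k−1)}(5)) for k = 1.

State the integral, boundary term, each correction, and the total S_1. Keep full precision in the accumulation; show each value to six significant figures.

Integral: ∫_5^21 x^4 dx = 816195.
Boundary: ½(f(5) + f(21)) = ½(625.000 + 194481) = 97553.0.
So far: 913748.
Correction k=1: B_{2}/2! · (f^{(1)}(21) − f^{(1)}(5)) = 1/12 · (37044.0 − 500.000) = 3045.33.

S_1 ≈ 916794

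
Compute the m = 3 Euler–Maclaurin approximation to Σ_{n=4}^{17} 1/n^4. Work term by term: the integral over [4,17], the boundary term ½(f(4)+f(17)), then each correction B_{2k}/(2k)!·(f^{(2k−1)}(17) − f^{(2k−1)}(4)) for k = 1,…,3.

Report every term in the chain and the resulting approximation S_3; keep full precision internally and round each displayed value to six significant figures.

S_3 ≈ 0.00741556

∫_4^17 1/x^4 dx evaluates to 0.00514049.
½[f(4) + f(17)] = ½[0.00390625 + 1.19730e-05] = 0.00195911.
Integral + boundary = 0.00709960.
Correction k=1: B_{2}/2! · (f^{(1)}(17) − f^{(1)}(4)) = 1/12 · (-2.81719e-06 − (-0.00390625)) = 0.000325286.
After k=1: 0.00742488.
Correction k=2: B_{4}/4! · (f^{(3)}(17) − f^{(3)}(4)) = −1/720 · (-2.92441e-07 − (-0.00732422)) = -1.01721e-05.
After k=2: 0.00741471.
Correction k=3: B_{6}/6! · (f^{(5)}(17) − f^{(5)}(4)) = 1/30240 · (-5.66668e-08 − (-0.0256348)) = 8.47709e-07.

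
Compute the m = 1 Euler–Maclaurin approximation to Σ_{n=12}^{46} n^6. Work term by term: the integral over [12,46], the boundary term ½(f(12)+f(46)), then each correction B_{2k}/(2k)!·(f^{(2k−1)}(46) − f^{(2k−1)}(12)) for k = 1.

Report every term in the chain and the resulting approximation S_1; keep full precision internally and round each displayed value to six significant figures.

S_1 ≈ 6.70960e+10

The integral term ∫_12^46 x^6 dx = 6.22545e+10.
½[f(12) + f(46)] = ½[2.98598e+06 + 9.47430e+09] = 4.73864e+09.
So far: 6.69932e+10.
k=1: B_{2}/(2)! × [f^{(1)}(46) − f^{(1)}(12)] = 1/12 × (1.23578e+09 − 1.49299e+06) = 1.02857e+08.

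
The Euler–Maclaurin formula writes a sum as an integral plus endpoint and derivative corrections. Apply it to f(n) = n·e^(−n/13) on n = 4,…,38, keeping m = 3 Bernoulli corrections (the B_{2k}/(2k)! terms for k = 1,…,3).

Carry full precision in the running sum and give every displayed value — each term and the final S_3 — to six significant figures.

Integral: ∫_4^38 x·e^(−x/13) dx = 126.818.
Boundary: ½(f(4) + f(38)) = ½(2.94057 + 2.04318) = 2.49187.
Running total after boundary: 129.310.
k=1: B_{2}/(2)! × [f^{(1)}(38) − f^{(1)}(4)] = 1/12 × (-0.103400 − 0.508944) = -0.0510287.
Partial sum through k=1: 129.259.
k=2: B_{4}/(4)! × [f^{(3)}(38) − f^{(3)}(4)] = −1/720 × (2.44734e-05 − 0.0117114) = 1.62318e-05.
Partial sum through k=2: 129.259.
k=3: B_{6}/(6)! × [f^{(5)}(38) − f^{(5)}(4)] = 1/30240 × (3.90995e-06 − 0.000120777) = -3.86465e-09.

S_3 ≈ 129.259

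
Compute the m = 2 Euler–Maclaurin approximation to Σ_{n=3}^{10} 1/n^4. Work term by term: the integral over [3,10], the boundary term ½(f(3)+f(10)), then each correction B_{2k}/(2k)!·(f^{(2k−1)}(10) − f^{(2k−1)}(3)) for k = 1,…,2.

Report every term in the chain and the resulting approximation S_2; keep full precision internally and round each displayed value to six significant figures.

Integral: ∫_3^10 1/x^4 dx = 0.0120123.
Endpoint term: (f(3) + f(10))/2 = (0.0123457 + 0.000100000)/2 = 0.00622284.
Integral + boundary = 0.0182352.
Correction k=1: B_{2}/2! · (f^{(1)}(10) − f^{(1)}(3)) = 1/12 · (-4.00000e-05 − (-0.0164609)) = 0.00136841.
Partial sum through k=1: 0.0196036.
Correction k=2: B_{4}/4! · (f^{(3)}(10) − f^{(3)}(3)) = −1/720 · (-1.20000e-05 − (-0.0548697)) = -7.61912e-05.

S_2 ≈ 0.0195274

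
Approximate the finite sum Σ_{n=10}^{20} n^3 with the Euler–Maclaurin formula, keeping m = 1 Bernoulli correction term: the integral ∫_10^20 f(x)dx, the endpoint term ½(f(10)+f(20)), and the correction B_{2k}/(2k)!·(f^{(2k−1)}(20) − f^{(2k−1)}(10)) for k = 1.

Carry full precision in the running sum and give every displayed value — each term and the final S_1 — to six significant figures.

Integral: ∫_10^20 x^3 dx = 37500.0.
Boundary: ½(f(10) + f(20)) = ½(1000.00 + 8000.00) = 4500.00.
Integral + boundary = 42000.0.
Order-1 term: 1/12 · (1200.00 − 300.000) = 75.0000.

S_1 ≈ 42075.0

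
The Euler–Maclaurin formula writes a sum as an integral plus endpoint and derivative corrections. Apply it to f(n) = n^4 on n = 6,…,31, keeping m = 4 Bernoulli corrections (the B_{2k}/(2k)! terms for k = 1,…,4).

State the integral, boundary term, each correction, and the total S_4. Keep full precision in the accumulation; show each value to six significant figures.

∫_6^31 x^4 dx evaluates to 5.72428e+06.
½[f(6) + f(31)] = ½[1296.00 + 923521] = 462408.
Running total after boundary: 6.18668e+06.
Correction k=1: B_{2}/2! · (f^{(1)}(31) − f^{(1)}(6)) = 1/12 · (119164 − 864.000) = 9858.33.
Running total after k=1: 6.19654e+06.
Correction k=2: B_{4}/4! · (f^{(3)}(31) − f^{(3)}(6)) = −1/720 · (744.000 − 144.000) = -0.833333.
Running total after k=2: 6.19654e+06.
Correction k=3: B_{6}/6! · (f^{(5)}(31) − f^{(5)}(6)) = 1/30240 · (0.00000 − 0.00000) = 0.00000.
Running total after k=3: 6.19654e+06.
Correction k=4: B_{8}/8! · (f^{(7)}(31) − f^{(7)}(6)) = −1/1209600 · (0.00000 − 0.00000) = 0.00000.

S_4 ≈ 6.19654e+06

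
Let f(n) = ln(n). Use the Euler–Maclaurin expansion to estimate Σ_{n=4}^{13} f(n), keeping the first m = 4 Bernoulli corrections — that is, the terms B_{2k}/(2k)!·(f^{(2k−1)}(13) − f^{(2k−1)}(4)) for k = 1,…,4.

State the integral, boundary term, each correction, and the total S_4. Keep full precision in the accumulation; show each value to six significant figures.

Integral: ∫_4^13 ln(x) dx = 18.7992.
½[f(4) + f(13)] = ½[1.38629 + 2.56495] = 1.97562.
So far: 20.7748.
Correction k=1: B_{2}/2! · (f^{(1)}(13) − f^{(1)}(4)) = 1/12 · (0.0769231 − 0.250000) = -0.0144231.
Partial sum through k=1: 20.7604.
Correction k=2: B_{4}/4! · (f^{(3)}(13) − f^{(3)}(4)) = −1/720 · (0.000910332 − 0.0312500) = 4.21384e-05.
Partial sum through k=2: 20.7604.
Correction k=3: B_{6}/6! · (f^{(5)}(13) − f^{(5)}(4)) = 1/30240 · (6.46390e-05 − 0.0234375) = -7.72912e-07.
Partial sum through k=3: 20.7604.
Correction k=4: B_{8}/8! · (f^{(7)}(13) − f^{(7)}(4)) = −1/1209600 · (1.14744e-05 − 0.0439453) = 3.63210e-08.

S_4 ≈ 20.7604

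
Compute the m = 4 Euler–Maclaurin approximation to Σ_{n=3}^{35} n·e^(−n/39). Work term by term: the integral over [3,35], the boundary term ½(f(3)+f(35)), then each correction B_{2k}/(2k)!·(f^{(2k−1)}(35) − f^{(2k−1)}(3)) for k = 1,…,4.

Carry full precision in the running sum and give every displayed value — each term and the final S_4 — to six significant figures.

The integral term ∫_3^35 x·e^(−x/39) dx = 340.352.
Boundary: ½(f(3) + f(35)) = ½(2.77788 + 14.2665) = 8.52218.
So far: 348.874.
Order-1 term: 1/12 · (0.0418065 − 0.854733) = -0.0677439.
After k=1: 348.806.
Order-2 term: −1/720 · (0.000563467 − 0.00177952) = 1.68897e-06.
After k=2: 348.806.
Order-3 term: 1/30240 · (7.22846e-07 − 1.97047e-06) = -4.12576e-11.
After k=3: 348.806.
Order-4 term: −1/1209600 · (7.06925e-10 − 1.82181e-09) = 9.21701e-16.

S_4 ≈ 348.806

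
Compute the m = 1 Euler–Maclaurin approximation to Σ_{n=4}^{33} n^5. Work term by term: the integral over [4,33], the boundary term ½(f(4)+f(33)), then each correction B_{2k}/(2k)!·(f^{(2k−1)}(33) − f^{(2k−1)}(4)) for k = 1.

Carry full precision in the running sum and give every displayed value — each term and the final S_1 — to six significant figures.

S_1 ≈ 2.35306e+08

∫_4^33 x^5 dx evaluates to 2.15244e+08.
½[f(4) + f(33)] = ½[1024.00 + 3.91354e+07] = 1.95682e+07.
Running total after boundary: 2.34812e+08.
Order-1 term: 1/12 · (5.92960e+06 − 1280.00) = 494027.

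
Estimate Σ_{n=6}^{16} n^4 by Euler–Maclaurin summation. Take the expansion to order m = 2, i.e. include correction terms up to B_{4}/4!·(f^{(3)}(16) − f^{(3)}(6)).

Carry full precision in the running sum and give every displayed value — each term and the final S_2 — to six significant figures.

Integral: ∫_6^16 x^4 dx = 208160.
Endpoint term: (f(6) + f(16))/2 = (1296.00 + 65536.0)/2 = 33416.0.
Integral + boundary = 241576.
Correction k=1: B_{2}/2! · (f^{(1)}(16) − f^{(1)}(6)) = 1/12 · (16384.0 − 864.000) = 1293.33.
Running total after k=1: 242869.
Correction k=2: B_{4}/4! · (f^{(3)}(16) − f^{(3)}(6)) = −1/720 · (384.000 − 144.000) = -0.333333.

S_2 ≈ 242869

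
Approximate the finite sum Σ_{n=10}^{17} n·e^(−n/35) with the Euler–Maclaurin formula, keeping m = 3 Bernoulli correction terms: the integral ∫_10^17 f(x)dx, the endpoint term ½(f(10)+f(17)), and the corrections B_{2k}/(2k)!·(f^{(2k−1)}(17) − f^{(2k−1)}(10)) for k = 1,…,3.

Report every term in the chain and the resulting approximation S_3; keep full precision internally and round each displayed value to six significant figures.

S_3 ≈ 72.7767

∫_10^17 x·e^(−x/35) dx evaluates to 63.8080.
½[f(10) + f(17)] = ½[7.51477 + 10.4594] = 8.98708.
Integral + boundary = 72.7950.
k=1: B_{2}/(2)! × [f^{(1)}(17) − f^{(1)}(10)] = 1/12 × (0.316418 − 0.536769) = -0.0183626.
Running total after k=1: 72.7767.
k=2: B_{4}/(4)! × [f^{(3)}(17) − f^{(3)}(10)] = −1/720 × (0.00126280 − 0.00166508) = 5.58720e-07.
Running total after k=2: 72.7767.
k=3: B_{6}/(6)! × [f^{(5)}(17) − f^{(5)}(10)] = 1/30240 × (1.85086e-06 − 2.36080e-06) = -1.68631e-11.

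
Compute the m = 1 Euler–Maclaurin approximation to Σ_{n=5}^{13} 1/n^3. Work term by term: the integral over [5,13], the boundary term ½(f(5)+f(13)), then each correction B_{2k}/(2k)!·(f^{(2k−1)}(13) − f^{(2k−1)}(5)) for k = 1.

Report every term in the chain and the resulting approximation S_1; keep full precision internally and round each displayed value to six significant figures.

The integral term ∫_5^13 1/x^3 dx = 0.0170414.
Boundary: ½(f(5) + f(13)) = ½(0.00800000 + 0.000455166) = 0.00422758.
Integral + boundary = 0.0212690.
Correction k=1: B_{2}/2! · (f^{(1)}(13) − f^{(1)}(5)) = 1/12 · (-0.000105038 − (-0.00480000)) = 0.000391247.

S_1 ≈ 0.0216602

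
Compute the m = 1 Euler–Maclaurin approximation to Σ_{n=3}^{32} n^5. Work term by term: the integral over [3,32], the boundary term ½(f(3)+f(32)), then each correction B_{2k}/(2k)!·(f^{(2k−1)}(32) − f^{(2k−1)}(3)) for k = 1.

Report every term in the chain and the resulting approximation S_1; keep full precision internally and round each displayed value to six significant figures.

The integral term ∫_3^32 x^5 dx = 1.78957e+08.
Endpoint term: (f(3) + f(32))/2 = (243.000 + 3.35544e+07)/2 = 1.67773e+07.
So far: 1.95734e+08.
Correction k=1: B_{2}/2! · (f^{(1)}(32) − f^{(1)}(3)) = 1/12 · (5.24288e+06 − 405.000) = 436873.

S_1 ≈ 1.96171e+08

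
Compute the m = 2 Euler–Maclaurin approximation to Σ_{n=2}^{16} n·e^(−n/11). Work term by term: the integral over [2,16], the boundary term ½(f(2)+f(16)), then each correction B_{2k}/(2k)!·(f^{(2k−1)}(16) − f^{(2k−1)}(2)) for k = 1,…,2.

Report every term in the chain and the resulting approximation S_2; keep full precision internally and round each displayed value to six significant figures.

S_2 ≈ 52.5114

The integral term ∫_2^16 x·e^(−x/11) dx = 49.8752.
Boundary: ½(f(2) + f(16)) = ½(1.66751 + 3.73610) = 2.70180.
So far: 52.5770.
Correction k=1: B_{2}/2! · (f^{(1)}(16) − f^{(1)}(2)) = 1/12 · (-0.106139 − 0.682161) = -0.0656917.
Running total after k=1: 52.5114.
Correction k=2: B_{4}/4! · (f^{(3)}(16) − f^{(3)}(2)) = −1/720 · (0.00298243 − 0.0194187) = 2.28282e-05.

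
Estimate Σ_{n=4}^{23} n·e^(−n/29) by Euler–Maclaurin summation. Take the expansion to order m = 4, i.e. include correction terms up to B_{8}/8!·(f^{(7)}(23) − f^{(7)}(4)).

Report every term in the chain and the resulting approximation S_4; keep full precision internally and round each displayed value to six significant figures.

S_4 ≈ 158.312

∫_4^23 x·e^(−x/29) dx evaluates to 151.422.
Boundary: ½(f(4) + f(23)) = ½(3.48464 + 10.4061) = 6.94536.
So far: 158.367.
k=1: B_{2}/(2)! × [f^{(1)}(23) − f^{(1)}(4)] = 1/12 × (0.0936080 − 0.750999) = -0.0547826.
Partial sum through k=1: 158.312.
k=2: B_{4}/(4)! × [f^{(3)}(23) − f^{(3)}(4)] = −1/720 × (0.00118726 − 0.00296470) = 2.46867e-06.
Partial sum through k=2: 158.312.
k=3: B_{6}/(6)! × [f^{(5)}(23) − f^{(5)}(4)] = 1/30240 × (2.69110e-06 − 5.98862e-06) = -1.09045e-10.
Partial sum through k=3: 158.312.
k=4: B_{8}/(8)! × [f^{(7)}(23) − f^{(7)}(4)] = −1/1209600 × (4.72113e-09 − 1.00500e-08) = 4.40545e-15.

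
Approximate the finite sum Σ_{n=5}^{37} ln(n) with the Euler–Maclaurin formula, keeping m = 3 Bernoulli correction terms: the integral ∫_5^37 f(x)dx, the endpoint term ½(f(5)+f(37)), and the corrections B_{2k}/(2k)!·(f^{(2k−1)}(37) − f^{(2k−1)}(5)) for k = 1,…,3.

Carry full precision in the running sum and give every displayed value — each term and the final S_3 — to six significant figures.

S_3 ≈ 96.1526

Integral: ∫_5^37 ln(x) dx = 93.5568.
½[f(5) + f(37)] = ½[1.60944 + 3.61092] = 2.61018.
Integral + boundary = 96.1670.
k=1: B_{2}/(2)! × [f^{(1)}(37) − f^{(1)}(5)] = 1/12 × (0.0270270 − 0.200000) = -0.0144144.
Running total after k=1: 96.1525.
k=2: B_{4}/(4)! × [f^{(3)}(37) − f^{(3)}(5)] = −1/720 × (3.94843e-05 − 0.0160000) = 2.21674e-05.
Running total after k=2: 96.1526.
k=3: B_{6}/(6)! × [f^{(5)}(37) − f^{(5)}(5)] = 1/30240 × (3.46101e-07 − 0.00768000) = -2.53957e-07.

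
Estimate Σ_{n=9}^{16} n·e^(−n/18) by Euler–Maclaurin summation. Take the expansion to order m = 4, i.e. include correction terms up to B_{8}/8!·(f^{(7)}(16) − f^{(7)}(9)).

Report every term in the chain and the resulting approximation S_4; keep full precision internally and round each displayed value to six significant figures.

S_4 ≈ 49.1700

The integral term ∫_9^16 x·e^(−x/18) dx = 43.1732.
Endpoint term: (f(9) + f(16))/2 = (5.45878 + 6.57780)/2 = 6.01829.
Running total after boundary: 49.1915.
Correction k=1: B_{2}/2! · (f^{(1)}(16) − f^{(1)}(9)) = 1/12 · (0.0456791 − 0.303265) = -0.0214655.
After k=1: 49.1700.
Correction k=2: B_{4}/4! · (f^{(3)}(16) − f^{(3)}(9)) = −1/720 · (0.00267872 − 0.00468002) = 2.77959e-06.
After k=2: 49.1700.
Correction k=3: B_{6}/6! · (f^{(5)}(16) − f^{(5)}(9)) = 1/30240 · (1.61001e-05 − 2.60001e-05) = -3.27380e-10.
After k=3: 49.1700.
Correction k=4: B_{8}/8! · (f^{(7)}(16) − f^{(7)}(9)) = −1/1209600 · (7.38662e-08 − 1.15913e-07) = 3.47607e-14.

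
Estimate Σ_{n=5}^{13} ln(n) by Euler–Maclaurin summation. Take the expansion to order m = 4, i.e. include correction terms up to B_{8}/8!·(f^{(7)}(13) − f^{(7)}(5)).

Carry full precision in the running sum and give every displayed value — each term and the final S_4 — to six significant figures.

S_4 ≈ 19.3741

∫_5^13 ln(x) dx evaluates to 17.2972.
Endpoint term: (f(5) + f(13))/2 = (1.60944 + 2.56495)/2 = 2.08719.
So far: 19.3843.
Order-1 term: 1/12 · (0.0769231 − 0.200000) = -0.0102564.
Running total after k=1: 19.3741.
Order-2 term: −1/720 · (0.000910332 − 0.0160000) = 2.09579e-05.
Running total after k=2: 19.3741.
Order-3 term: 1/30240 · (6.46390e-05 − 0.00768000) = -2.51831e-07.
Running total after k=3: 19.3741.
Order-4 term: −1/1209600 · (1.14744e-05 − 0.00921600) = 7.60956e-09.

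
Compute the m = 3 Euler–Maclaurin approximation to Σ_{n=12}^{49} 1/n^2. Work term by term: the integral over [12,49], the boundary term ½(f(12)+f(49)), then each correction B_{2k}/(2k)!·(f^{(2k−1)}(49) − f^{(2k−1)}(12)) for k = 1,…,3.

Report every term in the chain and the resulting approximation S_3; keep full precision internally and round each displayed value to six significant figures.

∫_12^49 1/x^2 dx evaluates to 0.0629252.
Boundary: ½(f(12) + f(49)) = ½(0.00694444 + 0.000416493) = 0.00368047.
So far: 0.0666056.
Correction k=1: B_{2}/2! · (f^{(1)}(49) − f^{(1)}(12)) = 1/12 · (-1.69997e-05 − (-0.00115741)) = 9.50340e-05.
Partial sum through k=1: 0.0667007.
Correction k=2: B_{4}/4! · (f^{(3)}(49) − f^{(3)}(12)) = −1/720 · (-8.49632e-08 − (-9.64506e-05)) = -1.33841e-07.
Partial sum through k=2: 0.0667005.
Correction k=3: B_{6}/6! · (f^{(5)}(49) − f^{(5)}(12)) = 1/30240 · (-1.06160e-09 − (-2.00939e-05)) = 6.64445e-10.

S_3 ≈ 0.0667005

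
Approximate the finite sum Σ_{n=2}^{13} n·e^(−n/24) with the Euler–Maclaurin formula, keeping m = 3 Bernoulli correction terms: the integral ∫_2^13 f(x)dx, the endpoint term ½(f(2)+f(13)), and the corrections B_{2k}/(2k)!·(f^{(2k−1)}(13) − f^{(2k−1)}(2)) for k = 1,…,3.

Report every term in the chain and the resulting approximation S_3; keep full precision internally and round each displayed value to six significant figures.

S_3 ≈ 62.1426

Integral: ∫_2^13 x·e^(−x/24) dx = 57.4890.
Endpoint term: (f(2) + f(13))/2 = (1.84009 + 7.56311)/2 = 4.70160.
Running total after boundary: 62.1906.
Correction k=1: B_{2}/2! · (f^{(1)}(13) − f^{(1)}(2)) = 1/12 · (0.266648 − 0.843374) = -0.0480605.
Partial sum through k=1: 62.1426.
Correction k=2: B_{4}/4! · (f^{(3)}(13) − f^{(3)}(2)) = −1/720 · (0.00248299 − 0.00465879) = 3.02194e-06.
Partial sum through k=2: 62.1426.
Correction k=3: B_{6}/6! · (f^{(5)}(13) − f^{(5)}(2)) = 1/30240 · (7.81780e-06 − 1.36344e-05) = -1.92346e-10.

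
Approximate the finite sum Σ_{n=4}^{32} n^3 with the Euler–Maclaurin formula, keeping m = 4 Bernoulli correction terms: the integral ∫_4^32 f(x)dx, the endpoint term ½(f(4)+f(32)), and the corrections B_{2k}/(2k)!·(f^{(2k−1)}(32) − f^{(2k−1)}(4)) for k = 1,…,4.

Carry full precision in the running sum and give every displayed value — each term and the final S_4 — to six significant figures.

S_4 ≈ 278748

The integral term ∫_4^32 x^3 dx = 262080.
Boundary: ½(f(4) + f(32)) = ½(64.0000 + 32768.0) = 16416.0.
Running total after boundary: 278496.
k=1: B_{2}/(2)! × [f^{(1)}(32) − f^{(1)}(4)] = 1/12 × (3072.00 − 48.0000) = 252.000.
After k=1: 278748.
k=2: B_{4}/(4)! × [f^{(3)}(32) − f^{(3)}(4)] = −1/720 × (6.00000 − 6.00000) = 0.00000.
After k=2: 278748.
k=3: B_{6}/(6)! × [f^{(5)}(32) − f^{(5)}(4)] = 1/30240 × (0.00000 − 0.00000) = 0.00000.
After k=3: 278748.
k=4: B_{8}/(8)! × [f^{(7)}(32) − f^{(7)}(4)] = −1/1209600 × (0.00000 − 0.00000) = 0.00000.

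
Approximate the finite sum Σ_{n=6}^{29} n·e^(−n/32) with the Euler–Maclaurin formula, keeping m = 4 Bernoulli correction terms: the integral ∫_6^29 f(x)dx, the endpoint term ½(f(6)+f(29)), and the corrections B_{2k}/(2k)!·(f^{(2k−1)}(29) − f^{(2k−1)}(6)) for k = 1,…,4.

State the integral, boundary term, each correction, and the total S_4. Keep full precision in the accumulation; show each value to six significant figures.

S_4 ≈ 227.713

∫_6^29 x·e^(−x/32) dx evaluates to 219.420.
½[f(6) + f(29)] = ½[4.97417 + 11.7171] = 8.34562.
So far: 227.766.
k=1: B_{2}/(2)! × [f^{(1)}(29) − f^{(1)}(6)] = 1/12 × (0.0378784 − 0.673586) = -0.0529756.
After k=1: 227.713.
k=2: B_{4}/(4)! × [f^{(3)}(29) − f^{(3)}(6)] = −1/720 × (0.000826124 − 0.00227700) = 2.01510e-06.
After k=2: 227.713.
k=3: B_{6}/(6)! × [f^{(5)}(29) − f^{(5)}(6)] = 1/30240 × (1.57740e-06 − 3.80488e-06) = -7.36599e-11.
After k=3: 227.713.
k=4: B_{8}/(8)! × [f^{(7)}(29) − f^{(7)}(6)] = −1/1209600 × (2.29301e-09 − 5.25989e-09) = 2.45278e-15.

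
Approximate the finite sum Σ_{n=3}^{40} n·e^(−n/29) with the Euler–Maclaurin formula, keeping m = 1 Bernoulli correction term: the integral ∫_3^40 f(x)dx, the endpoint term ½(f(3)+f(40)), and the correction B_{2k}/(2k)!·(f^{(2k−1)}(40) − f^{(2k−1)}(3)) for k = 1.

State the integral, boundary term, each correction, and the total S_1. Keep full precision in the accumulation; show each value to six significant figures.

The integral term ∫_3^40 x·e^(−x/29) dx = 333.043.
½[f(3) + f(40)] = ½[2.70517 + 10.0701] = 6.38763.
So far: 339.430.
Correction k=1: B_{2}/2! · (f^{(1)}(40) − f^{(1)}(3)) = 1/12 · (-0.0954922 − 0.808441) = -0.0753278.

S_1 ≈ 339.355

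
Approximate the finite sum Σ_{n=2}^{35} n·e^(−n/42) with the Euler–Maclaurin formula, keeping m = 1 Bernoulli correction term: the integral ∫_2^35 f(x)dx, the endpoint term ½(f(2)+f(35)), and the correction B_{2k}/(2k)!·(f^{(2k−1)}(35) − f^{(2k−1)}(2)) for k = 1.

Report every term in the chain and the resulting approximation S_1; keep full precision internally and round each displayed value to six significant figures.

S_1 ≈ 365.061

Integral: ∫_2^35 x·e^(−x/42) dx = 356.572.
Boundary: ½(f(2) + f(35)) = ½(1.90699 + 15.2109) = 8.55897.
So far: 365.131.
Correction k=1: B_{2}/2! · (f^{(1)}(35) − f^{(1)}(2)) = 1/12 · (0.0724330 − 0.908092) = -0.0696383.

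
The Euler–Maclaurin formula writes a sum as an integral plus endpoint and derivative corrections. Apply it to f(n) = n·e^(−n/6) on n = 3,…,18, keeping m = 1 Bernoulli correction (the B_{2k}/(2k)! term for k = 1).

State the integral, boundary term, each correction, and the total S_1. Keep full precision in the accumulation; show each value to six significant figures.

∫_3^18 x·e^(−x/6) dx evaluates to 25.5833.
Endpoint term: (f(3) + f(18))/2 = (1.81959 + 0.896167)/2 = 1.35788.
So far: 26.9412.
Order-1 term: 1/12 · (-0.0995741 − 0.303265) = -0.0335700.

S_1 ≈ 26.9076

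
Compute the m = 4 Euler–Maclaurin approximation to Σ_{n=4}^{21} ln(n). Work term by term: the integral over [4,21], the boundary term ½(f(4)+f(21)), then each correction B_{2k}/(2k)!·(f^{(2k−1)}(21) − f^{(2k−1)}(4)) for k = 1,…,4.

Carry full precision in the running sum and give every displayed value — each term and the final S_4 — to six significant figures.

S_4 ≈ 43.5884

∫_4^21 ln(x) dx evaluates to 41.3898.
½[f(4) + f(21)] = ½[1.38629 + 3.04452] = 2.21541.
Running total after boundary: 43.6052.
k=1: B_{2}/(2)! × [f^{(1)}(21) − f^{(1)}(4)] = 1/12 × (0.0476190 − 0.250000) = -0.0168651.
After k=1: 43.5883.
k=2: B_{4}/(4)! × [f^{(3)}(21) − f^{(3)}(4)] = −1/720 × (0.000215959 − 0.0312500) = 4.31028e-05.
After k=2: 43.5884.
k=3: B_{6}/(6)! × [f^{(5)}(21) − f^{(5)}(4)] = 1/30240 × (5.87645e-06 − 0.0234375) = -7.74855e-07.
After k=3: 43.5884.
k=4: B_{8}/(8)! × [f^{(7)}(21) − f^{(7)}(4)] = −1/1209600 × (3.99758e-07 − 0.0439453) = 3.63301e-08.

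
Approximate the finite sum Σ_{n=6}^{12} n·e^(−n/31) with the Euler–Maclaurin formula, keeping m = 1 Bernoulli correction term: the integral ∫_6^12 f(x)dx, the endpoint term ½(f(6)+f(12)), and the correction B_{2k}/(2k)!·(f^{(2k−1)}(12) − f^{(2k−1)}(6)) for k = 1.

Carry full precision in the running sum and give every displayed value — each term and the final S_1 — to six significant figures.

S_1 ≈ 46.5471

Integral: ∫_6^12 x·e^(−x/31) dx = 40.0215.
Endpoint term: (f(6) + f(12))/2 = (4.94418 + 8.14830)/2 = 6.54624.
Running total after boundary: 46.5678.
Order-1 term: 1/12 · (0.416177 − 0.664540) = -0.0206970.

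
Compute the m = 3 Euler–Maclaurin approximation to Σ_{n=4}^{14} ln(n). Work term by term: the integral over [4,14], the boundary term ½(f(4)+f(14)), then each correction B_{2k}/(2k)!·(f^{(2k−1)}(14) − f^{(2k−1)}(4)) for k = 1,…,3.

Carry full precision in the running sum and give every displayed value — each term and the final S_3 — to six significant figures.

The integral term ∫_4^14 ln(x) dx = 21.4016.
Boundary: ½(f(4) + f(14)) = ½(1.38629 + 2.63906) = 2.01268.
Running total after boundary: 23.4143.
Order-1 term: 1/12 · (0.0714286 − 0.250000) = -0.0148810.
Running total after k=1: 23.3994.
Order-2 term: −1/720 · (0.000728863 − 0.0312500) = 4.23905e-05.
Running total after k=2: 23.3995.
Order-3 term: 1/30240 · (4.46243e-05 − 0.0234375) = -7.73574e-07.

S_3 ≈ 23.3995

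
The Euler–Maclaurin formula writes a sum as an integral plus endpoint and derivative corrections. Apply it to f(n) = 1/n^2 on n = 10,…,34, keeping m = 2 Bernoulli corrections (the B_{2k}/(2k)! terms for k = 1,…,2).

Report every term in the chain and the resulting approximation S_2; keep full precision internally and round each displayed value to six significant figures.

S_2 ≈ 0.0761829

The integral term ∫_10^34 1/x^2 dx = 0.0705882.
½[f(10) + f(34)] = ½[0.0100000 + 0.000865052] = 0.00543253.
Running total after boundary: 0.0760208.
Correction k=1: B_{2}/2! · (f^{(1)}(34) − f^{(1)}(10)) = 1/12 · (-5.08854e-05 − (-0.00200000)) = 0.000162426.
After k=1: 0.0761832.
Correction k=2: B_{4}/4! · (f^{(3)}(34) − f^{(3)}(10)) = −1/720 · (-5.28222e-07 − (-0.000240000)) = -3.32600e-07.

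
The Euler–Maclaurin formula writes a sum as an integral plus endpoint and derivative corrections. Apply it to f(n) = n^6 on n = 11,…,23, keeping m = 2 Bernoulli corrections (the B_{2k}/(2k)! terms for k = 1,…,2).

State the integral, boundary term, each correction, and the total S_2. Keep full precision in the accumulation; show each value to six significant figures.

S_2 ≈ 5.61659e+08

∫_11^23 x^6 dx evaluates to 4.83620e+08.
Endpoint term: (f(11) + f(23))/2 = (1.77156e+06 + 1.48036e+08)/2 = 7.49037e+07.
Integral + boundary = 5.58523e+08.
k=1: B_{2}/(2)! × [f^{(1)}(23) − f^{(1)}(11)] = 1/12 × (3.86181e+07 − 966306) = 3.13765e+06.
After k=1: 5.61661e+08.
k=2: B_{4}/(4)! × [f^{(3)}(23) − f^{(3)}(11)] = −1/720 × (1.46004e+06 − 159720) = -1806.00.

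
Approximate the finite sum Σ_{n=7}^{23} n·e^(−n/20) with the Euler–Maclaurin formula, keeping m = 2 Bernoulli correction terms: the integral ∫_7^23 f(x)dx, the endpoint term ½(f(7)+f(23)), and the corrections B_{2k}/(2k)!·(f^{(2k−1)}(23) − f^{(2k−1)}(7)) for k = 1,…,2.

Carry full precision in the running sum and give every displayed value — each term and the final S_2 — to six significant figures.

S_2 ≈ 114.290

∫_7^23 x·e^(−x/20) dx evaluates to 108.224.
Endpoint term: (f(7) + f(23))/2 = (4.93282 + 7.28265)/2 = 6.10773.
Running total after boundary: 114.332.
Correction k=1: B_{2}/2! · (f^{(1)}(23) − f^{(1)}(7)) = 1/12 · (-0.0474955 − 0.458047) = -0.0421286.
Partial sum through k=1: 114.290.
Correction k=2: B_{4}/4! · (f^{(3)}(23) − f^{(3)}(7)) = −1/720 · (0.00146445 − 0.00466856) = 4.45016e-06.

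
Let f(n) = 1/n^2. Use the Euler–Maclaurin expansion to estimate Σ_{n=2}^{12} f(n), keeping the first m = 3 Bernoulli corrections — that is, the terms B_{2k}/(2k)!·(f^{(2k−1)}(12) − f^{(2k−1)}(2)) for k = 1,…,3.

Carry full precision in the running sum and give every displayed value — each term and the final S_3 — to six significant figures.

S_3 ≈ 0.565020

∫_2^12 1/x^2 dx evaluates to 0.416667.
½[f(2) + f(12)] = ½[0.250000 + 0.00694444] = 0.128472.
Integral + boundary = 0.545139.
Correction k=1: B_{2}/2! · (f^{(1)}(12) − f^{(1)}(2)) = 1/12 · (-0.00115741 − (-0.250000)) = 0.0207369.
After k=1: 0.565876.
Correction k=2: B_{4}/4! · (f^{(3)}(12) − f^{(3)}(2)) = −1/720 · (-9.64506e-05 − (-0.750000)) = -0.00104153.
After k=2: 0.564834.
Correction k=3: B_{6}/6! · (f^{(5)}(12) − f^{(5)}(2)) = 1/30240 · (-2.00939e-05 − (-5.62500)) = 0.000186011.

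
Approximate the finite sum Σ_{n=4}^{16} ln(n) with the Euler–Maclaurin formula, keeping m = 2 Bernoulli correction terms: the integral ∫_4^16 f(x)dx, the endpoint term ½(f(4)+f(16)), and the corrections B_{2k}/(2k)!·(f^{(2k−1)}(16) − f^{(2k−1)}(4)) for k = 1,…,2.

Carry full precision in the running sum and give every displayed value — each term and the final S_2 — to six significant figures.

S_2 ≈ 28.8801

Integral: ∫_4^16 ln(x) dx = 26.8162.
Boundary: ½(f(4) + f(16)) = ½(1.38629 + 2.77259) = 2.07944.
Running total after boundary: 28.8957.
Order-1 term: 1/12 · (0.0625000 − 0.250000) = -0.0156250.
After k=1: 28.8801.
Order-2 term: −1/720 · (0.000488281 − 0.0312500) = 4.27246e-05.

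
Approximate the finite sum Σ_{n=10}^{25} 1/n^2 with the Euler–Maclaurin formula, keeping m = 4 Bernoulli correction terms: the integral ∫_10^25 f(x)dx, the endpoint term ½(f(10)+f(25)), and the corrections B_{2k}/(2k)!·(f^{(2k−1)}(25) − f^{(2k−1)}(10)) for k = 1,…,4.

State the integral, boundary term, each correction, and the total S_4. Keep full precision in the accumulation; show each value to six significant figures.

Integral: ∫_10^25 1/x^2 dx = 0.0600000.
½[f(10) + f(25)] = ½[0.0100000 + 0.00160000] = 0.00580000.
Integral + boundary = 0.0658000.
k=1: B_{2}/(2)! × [f^{(1)}(25) − f^{(1)}(10)] = 1/12 × (-0.000128000 − (-0.00200000)) = 0.000156000.
Running total after k=1: 0.0659560.
k=2: B_{4}/(4)! × [f^{(3)}(25) − f^{(3)}(10)] = −1/720 × (-2.45760e-06 − (-0.000240000)) = -3.29920e-07.
Running total after k=2: 0.0659557.
k=3: B_{6}/(6)! × [f^{(5)}(25) − f^{(5)}(10)] = 1/30240 × (-1.17965e-07 − (-7.20000e-05)) = 2.37705e-09.
Running total after k=3: 0.0659557.
k=4: B_{8}/(8)! × [f^{(7)}(25) − f^{(7)}(10)] = −1/1209600 × (-1.05696e-08 − (-4.03200e-05)) = -3.33246e-11.

S_4 ≈ 0.0659557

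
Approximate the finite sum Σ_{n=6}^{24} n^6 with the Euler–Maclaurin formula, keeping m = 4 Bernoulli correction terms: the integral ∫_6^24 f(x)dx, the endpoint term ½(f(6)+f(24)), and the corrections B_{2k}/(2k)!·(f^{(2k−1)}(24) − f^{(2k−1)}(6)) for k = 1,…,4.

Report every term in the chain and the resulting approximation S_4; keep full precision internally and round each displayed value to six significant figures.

S_4 ≈ 7.54720e+08

The integral term ∫_6^24 x^6 dx = 6.55170e+08.
½[f(6) + f(24)] = ½[46656.0 + 1.91103e+08] = 9.55748e+07.
Running total after boundary: 7.50745e+08.
Correction k=1: B_{2}/2! · (f^{(1)}(24) − f^{(1)}(6)) = 1/12 · (4.77757e+07 − 46656.0) = 3.97742e+06.
Running total after k=1: 7.54722e+08.
Correction k=2: B_{4}/4! · (f^{(3)}(24) − f^{(3)}(6)) = −1/720 · (1.65888e+06 − 25920.0) = -2268.00.
Running total after k=2: 7.54720e+08.
Correction k=3: B_{6}/6! · (f^{(5)}(24) − f^{(5)}(6)) = 1/30240 · (17280.0 − 4320.00) = 0.428571.
Running total after k=3: 7.54720e+08.
Correction k=4: B_{8}/8! · (f^{(7)}(24) − f^{(7)}(6)) = −1/1209600 · (0.00000 − 0.00000) = 0.00000.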